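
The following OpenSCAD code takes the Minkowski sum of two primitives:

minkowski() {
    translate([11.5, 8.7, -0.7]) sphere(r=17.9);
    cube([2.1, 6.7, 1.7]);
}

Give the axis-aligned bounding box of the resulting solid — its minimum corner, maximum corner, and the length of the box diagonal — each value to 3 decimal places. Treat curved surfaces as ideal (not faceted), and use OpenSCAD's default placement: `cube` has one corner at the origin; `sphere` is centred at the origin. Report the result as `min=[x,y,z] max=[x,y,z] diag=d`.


min=[-6.400,-9.200,-18.600] max=[31.500,33.300,18.900] diag=68.183

A = translate([11.5, 8.7, -0.7]) sphere(r=17.9) → bbox [-6.4,-9.2,-18.6] .. [29.4,26.6,17.2]
B = cube([2.1, 6.7, 1.7]) → bbox [0,0,0] .. [2.1,6.7,1.7]
lo = A.lo+B.lo = [-6.4+0, -9.2+0, -18.6+0] = [-6.400,-9.200,-18.600]
hi = A.hi+B.hi = [29.4+2.1, 26.6+6.7, 17.2+1.7] = [31.500,33.300,18.900]
diag = √(37.9²+42.5²+37.5²) = √4648.91 = 68.183


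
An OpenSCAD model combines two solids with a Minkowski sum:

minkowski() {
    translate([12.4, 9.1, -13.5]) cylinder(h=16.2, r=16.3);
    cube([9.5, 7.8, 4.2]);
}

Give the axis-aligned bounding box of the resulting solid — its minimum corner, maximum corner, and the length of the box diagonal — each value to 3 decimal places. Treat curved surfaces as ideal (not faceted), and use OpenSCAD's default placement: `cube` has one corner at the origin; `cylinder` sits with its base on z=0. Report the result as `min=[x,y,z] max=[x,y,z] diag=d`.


A = translate([12.4, 9.1, -13.5]) cylinder(h=16.2, r=16.3) → bbox [-3.9,-7.2,-13.5] .. [28.7,25.4,2.7]
B = cube([9.5, 7.8, 4.2]) → bbox [0,0,0] .. [9.5,7.8,4.2]
lo = A.lo+B.lo = [-3.9+0, -7.2+0, -13.5+0] = [-3.900,-7.200,-13.500]
hi = A.hi+B.hi = [28.7+9.5, 25.4+7.8, 2.7+4.2] = [38.200,33.200,6.900]
diag = √(42.1²+40.4²+20.4²) = √3820.73 = 61.812

min=[-3.900,-7.200,-13.500] max=[38.200,33.200,6.900] diag=61.812


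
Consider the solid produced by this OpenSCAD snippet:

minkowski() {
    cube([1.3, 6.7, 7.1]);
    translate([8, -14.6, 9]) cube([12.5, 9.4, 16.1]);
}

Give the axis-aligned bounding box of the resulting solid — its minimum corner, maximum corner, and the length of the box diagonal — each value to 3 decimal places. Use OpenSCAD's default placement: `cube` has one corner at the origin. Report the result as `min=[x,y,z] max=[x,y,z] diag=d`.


min=[8.000,-14.600,9.000] max=[21.800,1.500,32.200] diag=31.431

A = translate([8, -14.6, 9]) cube([12.5, 9.4, 16.1]) → bbox [8,-14.6,9] .. [20.5,-5.2,25.1]
B = cube([1.3, 6.7, 7.1]) → bbox [0,0,0] .. [1.3,6.7,7.1]
lo = A.lo+B.lo = [8+0, -14.6+0, 9+0] = [8.000,-14.600,9.000]
hi = A.hi+B.hi = [20.5+1.3, -5.2+6.7, 25.1+7.1] = [21.800,1.500,32.200]
diag = √(13.8²+16.1²+23.2²) = √987.89 = 31.431


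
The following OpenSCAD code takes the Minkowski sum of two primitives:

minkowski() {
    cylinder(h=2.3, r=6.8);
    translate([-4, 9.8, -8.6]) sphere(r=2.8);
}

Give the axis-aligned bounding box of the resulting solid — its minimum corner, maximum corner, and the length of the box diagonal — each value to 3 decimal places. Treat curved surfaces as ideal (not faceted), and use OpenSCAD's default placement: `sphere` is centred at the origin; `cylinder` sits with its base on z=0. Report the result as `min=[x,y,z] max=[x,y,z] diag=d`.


min=[-13.600,0.200,-11.400] max=[5.600,19.400,-3.500] diag=28.279

A = translate([-4, 9.8, -8.6]) sphere(r=2.8) → bbox [-6.8,7,-11.4] .. [-1.2,12.6,-5.8]
B = cylinder(h=2.3, r=6.8) → bbox [-6.8,-6.8,0] .. [6.8,6.8,2.3]
lo = A.lo+B.lo = [-6.8-6.8, 7-6.8, -11.4+0] = [-13.600,0.200,-11.400]
hi = A.hi+B.hi = [-1.2+6.8, 12.6+6.8, -5.8+2.3] = [5.600,19.400,-3.500]
diag = √(19.2²+19.2²+7.9²) = √799.69 = 28.279


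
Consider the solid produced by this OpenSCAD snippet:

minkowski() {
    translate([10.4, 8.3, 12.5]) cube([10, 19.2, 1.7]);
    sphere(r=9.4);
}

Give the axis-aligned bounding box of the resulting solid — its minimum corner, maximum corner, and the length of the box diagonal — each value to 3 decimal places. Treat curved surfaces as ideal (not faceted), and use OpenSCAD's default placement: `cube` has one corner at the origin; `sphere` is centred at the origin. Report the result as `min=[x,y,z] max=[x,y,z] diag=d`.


A = translate([10.4, 8.3, 12.5]) cube([10, 19.2, 1.7]) → bbox [10.4,8.3,12.5] .. [20.4,27.5,14.2]
B = sphere(r=9.4) → bbox [-9.4,-9.4,-9.4] .. [9.4,9.4,9.4]
lo = A.lo+B.lo = [10.4-9.4, 8.3-9.4, 12.5-9.4] = [1.000,-1.100,3.100]
hi = A.hi+B.hi = [20.4+9.4, 27.5+9.4, 14.2+9.4] = [29.800,36.900,23.600]
diag = √(28.8²+38²+20.5²) = √2693.69 = 51.901

min=[1.000,-1.100,3.100] max=[29.800,36.900,23.600] diag=51.901


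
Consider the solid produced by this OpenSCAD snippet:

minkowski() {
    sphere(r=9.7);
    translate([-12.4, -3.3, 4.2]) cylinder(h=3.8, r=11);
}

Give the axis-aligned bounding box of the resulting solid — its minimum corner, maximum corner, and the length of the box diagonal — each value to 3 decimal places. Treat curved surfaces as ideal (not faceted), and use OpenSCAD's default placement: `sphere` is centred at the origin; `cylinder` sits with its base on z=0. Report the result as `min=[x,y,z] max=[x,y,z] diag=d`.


min=[-33.100,-24.000,-5.500] max=[8.300,17.400,17.700] diag=62.977

A = translate([-12.4, -3.3, 4.2]) cylinder(h=3.8, r=11) → bbox [-23.4,-14.3,4.2] .. [-1.4,7.7,8]
B = sphere(r=9.7) → bbox [-9.7,-9.7,-9.7] .. [9.7,9.7,9.7]
lo = A.lo+B.lo = [-23.4-9.7, -14.3-9.7, 4.2-9.7] = [-33.100,-24.000,-5.500]
hi = A.hi+B.hi = [-1.4+9.7, 7.7+9.7, 8+9.7] = [8.300,17.400,17.700]
diag = √(41.4²+41.4²+23.2²) = √3966.16 = 62.977


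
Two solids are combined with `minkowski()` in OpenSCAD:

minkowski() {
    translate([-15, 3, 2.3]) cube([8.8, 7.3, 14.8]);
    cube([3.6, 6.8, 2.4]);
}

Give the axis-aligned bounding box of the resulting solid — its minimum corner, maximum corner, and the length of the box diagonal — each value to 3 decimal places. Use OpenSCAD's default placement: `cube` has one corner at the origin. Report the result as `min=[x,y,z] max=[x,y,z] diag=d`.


min=[-15.000,3.000,2.300] max=[-2.600,17.100,19.500] diag=25.464

A = translate([-15, 3, 2.3]) cube([8.8, 7.3, 14.8]) → bbox [-15,3,2.3] .. [-6.2,10.3,17.1]
B = cube([3.6, 6.8, 2.4]) → bbox [0,0,0] .. [3.6,6.8,2.4]
lo = A.lo+B.lo = [-15+0, 3+0, 2.3+0] = [-15.000,3.000,2.300]
hi = A.hi+B.hi = [-6.2+3.6, 10.3+6.8, 17.1+2.4] = [-2.600,17.100,19.500]
diag = √(12.4²+14.1²+17.2²) = √648.41 = 25.464


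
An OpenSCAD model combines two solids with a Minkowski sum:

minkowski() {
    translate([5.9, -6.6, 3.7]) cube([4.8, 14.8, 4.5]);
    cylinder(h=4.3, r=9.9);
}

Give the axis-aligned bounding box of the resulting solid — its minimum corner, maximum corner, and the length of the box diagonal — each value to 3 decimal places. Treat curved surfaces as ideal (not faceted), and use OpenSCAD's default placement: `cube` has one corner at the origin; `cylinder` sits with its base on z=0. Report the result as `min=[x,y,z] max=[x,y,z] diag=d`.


min=[-4.000,-16.500,3.700] max=[20.600,18.100,12.500] diag=43.356

A = translate([5.9, -6.6, 3.7]) cube([4.8, 14.8, 4.5]) → bbox [5.9,-6.6,3.7] .. [10.7,8.2,8.2]
B = cylinder(h=4.3, r=9.9) → bbox [-9.9,-9.9,0] .. [9.9,9.9,4.3]
lo = A.lo+B.lo = [5.9-9.9, -6.6-9.9, 3.7+0] = [-4.000,-16.500,3.700]
hi = A.hi+B.hi = [10.7+9.9, 8.2+9.9, 8.2+4.3] = [20.600,18.100,12.500]
diag = √(24.6²+34.6²+8.8²) = √1879.76 = 43.356


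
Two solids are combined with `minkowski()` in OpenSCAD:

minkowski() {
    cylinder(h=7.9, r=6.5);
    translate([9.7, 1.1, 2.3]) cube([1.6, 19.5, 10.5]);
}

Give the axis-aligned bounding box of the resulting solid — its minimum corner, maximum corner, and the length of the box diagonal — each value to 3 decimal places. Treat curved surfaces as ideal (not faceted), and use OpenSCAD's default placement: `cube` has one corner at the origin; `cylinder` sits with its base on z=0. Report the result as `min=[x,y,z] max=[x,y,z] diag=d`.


A = translate([9.7, 1.1, 2.3]) cube([1.6, 19.5, 10.5]) → bbox [9.7,1.1,2.3] .. [11.3,20.6,12.8]
B = cylinder(h=7.9, r=6.5) → bbox [-6.5,-6.5,0] .. [6.5,6.5,7.9]
lo = A.lo+B.lo = [9.7-6.5, 1.1-6.5, 2.3+0] = [3.200,-5.400,2.300]
hi = A.hi+B.hi = [11.3+6.5, 20.6+6.5, 12.8+7.9] = [17.800,27.100,20.700]
diag = √(14.6²+32.5²+18.4²) = √1607.97 = 40.100

min=[3.200,-5.400,2.300] max=[17.800,27.100,20.700] diag=40.100


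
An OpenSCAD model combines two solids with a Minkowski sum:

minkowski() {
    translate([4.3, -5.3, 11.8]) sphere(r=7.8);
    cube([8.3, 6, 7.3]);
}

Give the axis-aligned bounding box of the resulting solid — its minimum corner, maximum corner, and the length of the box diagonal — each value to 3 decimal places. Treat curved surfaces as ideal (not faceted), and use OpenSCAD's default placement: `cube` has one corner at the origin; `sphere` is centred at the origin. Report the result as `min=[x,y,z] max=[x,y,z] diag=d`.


A = translate([4.3, -5.3, 11.8]) sphere(r=7.8) → bbox [-3.5,-13.1,4] .. [12.1,2.5,19.6]
B = cube([8.3, 6, 7.3]) → bbox [0,0,0] .. [8.3,6,7.3]
lo = A.lo+B.lo = [-3.5+0, -13.1+0, 4+0] = [-3.500,-13.100,4.000]
hi = A.hi+B.hi = [12.1+8.3, 2.5+6, 19.6+7.3] = [20.400,8.500,26.900]
diag = √(23.9²+21.6²+22.9²) = √1562.18 = 39.524

min=[-3.500,-13.100,4.000] max=[20.400,8.500,26.900] diag=39.524


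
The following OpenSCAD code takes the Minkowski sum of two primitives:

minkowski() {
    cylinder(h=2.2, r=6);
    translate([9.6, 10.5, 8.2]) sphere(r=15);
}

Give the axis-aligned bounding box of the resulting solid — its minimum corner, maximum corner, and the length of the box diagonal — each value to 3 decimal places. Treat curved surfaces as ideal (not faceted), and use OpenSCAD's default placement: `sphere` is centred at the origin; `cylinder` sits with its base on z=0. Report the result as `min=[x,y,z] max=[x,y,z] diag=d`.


A = translate([9.6, 10.5, 8.2]) sphere(r=15) → bbox [-5.4,-4.5,-6.8] .. [24.6,25.5,23.2]
B = cylinder(h=2.2, r=6) → bbox [-6,-6,0] .. [6,6,2.2]
lo = A.lo+B.lo = [-5.4-6, -4.5-6, -6.8+0] = [-11.400,-10.500,-6.800]
hi = A.hi+B.hi = [24.6+6, 25.5+6, 23.2+2.2] = [30.600,31.500,25.400]
diag = √(42²+42²+32.2²) = √4564.84 = 67.564

min=[-11.400,-10.500,-6.800] max=[30.600,31.500,25.400] diag=67.564


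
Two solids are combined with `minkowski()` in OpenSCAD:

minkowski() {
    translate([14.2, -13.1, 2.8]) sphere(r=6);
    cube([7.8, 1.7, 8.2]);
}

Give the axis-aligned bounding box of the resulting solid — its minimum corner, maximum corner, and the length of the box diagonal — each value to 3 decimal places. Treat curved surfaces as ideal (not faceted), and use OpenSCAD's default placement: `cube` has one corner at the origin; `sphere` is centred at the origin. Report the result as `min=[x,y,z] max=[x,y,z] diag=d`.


A = translate([14.2, -13.1, 2.8]) sphere(r=6) → bbox [8.2,-19.1,-3.2] .. [20.2,-7.1,8.8]
B = cube([7.8, 1.7, 8.2]) → bbox [0,0,0] .. [7.8,1.7,8.2]
lo = A.lo+B.lo = [8.2+0, -19.1+0, -3.2+0] = [8.200,-19.100,-3.200]
hi = A.hi+B.hi = [20.2+7.8, -7.1+1.7, 8.8+8.2] = [28.000,-5.400,17.000]
diag = √(19.8²+13.7²+20.2²) = √987.77 = 31.429

min=[8.200,-19.100,-3.200] max=[28.000,-5.400,17.000] diag=31.429


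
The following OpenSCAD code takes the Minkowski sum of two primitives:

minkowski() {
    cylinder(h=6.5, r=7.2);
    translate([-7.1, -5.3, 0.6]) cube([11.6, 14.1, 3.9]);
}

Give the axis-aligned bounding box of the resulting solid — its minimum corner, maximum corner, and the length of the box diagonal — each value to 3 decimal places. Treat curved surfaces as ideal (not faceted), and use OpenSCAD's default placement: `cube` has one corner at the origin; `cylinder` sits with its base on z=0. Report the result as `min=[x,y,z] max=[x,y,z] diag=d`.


min=[-14.300,-12.500,0.600] max=[11.700,16.000,11.000] diag=39.955

A = translate([-7.1, -5.3, 0.6]) cube([11.6, 14.1, 3.9]) → bbox [-7.1,-5.3,0.6] .. [4.5,8.8,4.5]
B = cylinder(h=6.5, r=7.2) → bbox [-7.2,-7.2,0] .. [7.2,7.2,6.5]
lo = A.lo+B.lo = [-7.1-7.2, -5.3-7.2, 0.6+0] = [-14.300,-12.500,0.600]
hi = A.hi+B.hi = [4.5+7.2, 8.8+7.2, 4.5+6.5] = [11.700,16.000,11.000]
diag = √(26²+28.5²+10.4²) = √1596.41 = 39.955


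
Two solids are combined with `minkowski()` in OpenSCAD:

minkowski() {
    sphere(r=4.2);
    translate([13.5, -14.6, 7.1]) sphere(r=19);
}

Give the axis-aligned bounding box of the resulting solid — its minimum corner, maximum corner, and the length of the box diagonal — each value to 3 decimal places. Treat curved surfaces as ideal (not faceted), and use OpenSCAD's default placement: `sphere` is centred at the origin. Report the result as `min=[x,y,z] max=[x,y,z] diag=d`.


min=[-9.700,-37.800,-16.100] max=[36.700,8.600,30.300] diag=80.367

A = translate([13.5, -14.6, 7.1]) sphere(r=19) → bbox [-5.5,-33.6,-11.9] .. [32.5,4.4,26.1]
B = sphere(r=4.2) → bbox [-4.2,-4.2,-4.2] .. [4.2,4.2,4.2]
lo = A.lo+B.lo = [-5.5-4.2, -33.6-4.2, -11.9-4.2] = [-9.700,-37.800,-16.100]
hi = A.hi+B.hi = [32.5+4.2, 4.4+4.2, 26.1+4.2] = [36.700,8.600,30.300]
diag = √(46.4²+46.4²+46.4²) = √6458.88 = 80.367


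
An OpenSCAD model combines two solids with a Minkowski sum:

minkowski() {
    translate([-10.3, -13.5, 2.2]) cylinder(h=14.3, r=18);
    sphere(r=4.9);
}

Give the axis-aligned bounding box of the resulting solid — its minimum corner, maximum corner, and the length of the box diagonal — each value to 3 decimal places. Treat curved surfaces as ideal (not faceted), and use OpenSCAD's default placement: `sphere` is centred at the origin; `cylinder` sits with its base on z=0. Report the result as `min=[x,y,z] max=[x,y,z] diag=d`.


min=[-33.200,-36.400,-2.700] max=[12.600,9.400,21.400] diag=69.109

A = translate([-10.3, -13.5, 2.2]) cylinder(h=14.3, r=18) → bbox [-28.3,-31.5,2.2] .. [7.7,4.5,16.5]
B = sphere(r=4.9) → bbox [-4.9,-4.9,-4.9] .. [4.9,4.9,4.9]
lo = A.lo+B.lo = [-28.3-4.9, -31.5-4.9, 2.2-4.9] = [-33.200,-36.400,-2.700]
hi = A.hi+B.hi = [7.7+4.9, 4.5+4.9, 16.5+4.9] = [12.600,9.400,21.400]
diag = √(45.8²+45.8²+24.1²) = √4776.09 = 69.109


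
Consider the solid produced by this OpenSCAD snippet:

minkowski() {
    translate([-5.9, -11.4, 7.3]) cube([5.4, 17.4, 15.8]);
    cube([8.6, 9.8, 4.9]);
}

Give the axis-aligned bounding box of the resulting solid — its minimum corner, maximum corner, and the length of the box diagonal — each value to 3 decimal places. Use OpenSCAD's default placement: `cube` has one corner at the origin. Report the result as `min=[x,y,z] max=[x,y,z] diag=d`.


min=[-5.900,-11.400,7.300] max=[8.100,15.800,28.000] diag=36.937

A = translate([-5.9, -11.4, 7.3]) cube([5.4, 17.4, 15.8]) → bbox [-5.9,-11.4,7.3] .. [-0.5,6,23.1]
B = cube([8.6, 9.8, 4.9]) → bbox [0,0,0] .. [8.6,9.8,4.9]
lo = A.lo+B.lo = [-5.9+0, -11.4+0, 7.3+0] = [-5.900,-11.400,7.300]
hi = A.hi+B.hi = [-0.5+8.6, 6+9.8, 23.1+4.9] = [8.100,15.800,28.000]
diag = √(14²+27.2²+20.7²) = √1364.33 = 36.937


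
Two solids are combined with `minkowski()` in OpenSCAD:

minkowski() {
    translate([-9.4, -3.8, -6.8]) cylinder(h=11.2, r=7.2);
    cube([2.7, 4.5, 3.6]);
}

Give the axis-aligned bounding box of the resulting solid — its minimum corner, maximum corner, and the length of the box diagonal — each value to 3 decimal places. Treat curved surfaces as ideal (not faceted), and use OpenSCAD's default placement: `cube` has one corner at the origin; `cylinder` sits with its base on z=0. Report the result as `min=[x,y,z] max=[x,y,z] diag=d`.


min=[-16.600,-11.000,-6.800] max=[0.500,7.900,8.000] diag=29.473

A = translate([-9.4, -3.8, -6.8]) cylinder(h=11.2, r=7.2) → bbox [-16.6,-11,-6.8] .. [-2.2,3.4,4.4]
B = cube([2.7, 4.5, 3.6]) → bbox [0,0,0] .. [2.7,4.5,3.6]
lo = A.lo+B.lo = [-16.6+0, -11+0, -6.8+0] = [-16.600,-11.000,-6.800]
hi = A.hi+B.hi = [-2.2+2.7, 3.4+4.5, 4.4+3.6] = [0.500,7.900,8.000]
diag = √(17.1²+18.9²+14.8²) = √868.66 = 29.473


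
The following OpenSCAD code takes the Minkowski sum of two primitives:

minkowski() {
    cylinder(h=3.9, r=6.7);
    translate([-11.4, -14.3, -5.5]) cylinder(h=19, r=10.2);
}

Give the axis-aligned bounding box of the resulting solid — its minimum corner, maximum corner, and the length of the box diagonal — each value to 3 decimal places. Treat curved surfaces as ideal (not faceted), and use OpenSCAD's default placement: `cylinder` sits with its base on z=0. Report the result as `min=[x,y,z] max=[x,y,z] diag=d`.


min=[-28.300,-31.200,-5.500] max=[5.500,2.600,17.400] diag=53.003

A = translate([-11.4, -14.3, -5.5]) cylinder(h=19, r=10.2) → bbox [-21.6,-24.5,-5.5] .. [-1.2,-4.1,13.5]
B = cylinder(h=3.9, r=6.7) → bbox [-6.7,-6.7,0] .. [6.7,6.7,3.9]
lo = A.lo+B.lo = [-21.6-6.7, -24.5-6.7, -5.5+0] = [-28.300,-31.200,-5.500]
hi = A.hi+B.hi = [-1.2+6.7, -4.1+6.7, 13.5+3.9] = [5.500,2.600,17.400]
diag = √(33.8²+33.8²+22.9²) = √2809.29 = 53.003


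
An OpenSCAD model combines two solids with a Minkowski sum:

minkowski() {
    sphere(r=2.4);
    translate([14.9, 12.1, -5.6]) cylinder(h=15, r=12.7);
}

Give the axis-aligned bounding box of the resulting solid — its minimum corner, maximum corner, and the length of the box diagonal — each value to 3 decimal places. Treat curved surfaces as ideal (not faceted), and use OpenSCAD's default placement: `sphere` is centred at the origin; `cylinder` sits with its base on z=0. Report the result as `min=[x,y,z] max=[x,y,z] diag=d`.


min=[-0.200,-3.000,-8.000] max=[30.000,27.200,11.800] diag=47.076

A = translate([14.9, 12.1, -5.6]) cylinder(h=15, r=12.7) → bbox [2.2,-0.6,-5.6] .. [27.6,24.8,9.4]
B = sphere(r=2.4) → bbox [-2.4,-2.4,-2.4] .. [2.4,2.4,2.4]
lo = A.lo+B.lo = [2.2-2.4, -0.6-2.4, -5.6-2.4] = [-0.200,-3.000,-8.000]
hi = A.hi+B.hi = [27.6+2.4, 24.8+2.4, 9.4+2.4] = [30.000,27.200,11.800]
diag = √(30.2²+30.2²+19.8²) = √2216.12 = 47.076


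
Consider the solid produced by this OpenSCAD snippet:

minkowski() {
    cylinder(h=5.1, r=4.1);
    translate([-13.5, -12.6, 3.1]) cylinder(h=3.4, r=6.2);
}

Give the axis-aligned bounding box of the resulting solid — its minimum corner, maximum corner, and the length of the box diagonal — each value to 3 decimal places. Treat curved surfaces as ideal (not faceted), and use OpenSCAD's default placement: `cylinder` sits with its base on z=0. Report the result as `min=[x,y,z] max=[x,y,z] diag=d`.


A = translate([-13.5, -12.6, 3.1]) cylinder(h=3.4, r=6.2) → bbox [-19.7,-18.8,3.1] .. [-7.3,-6.4,6.5]
B = cylinder(h=5.1, r=4.1) → bbox [-4.1,-4.1,0] .. [4.1,4.1,5.1]
lo = A.lo+B.lo = [-19.7-4.1, -18.8-4.1, 3.1+0] = [-23.800,-22.900,3.100]
hi = A.hi+B.hi = [-7.3+4.1, -6.4+4.1, 6.5+5.1] = [-3.200,-2.300,11.600]
diag = √(20.6²+20.6²+8.5²) = √920.97 = 30.347

min=[-23.800,-22.900,3.100] max=[-3.200,-2.300,11.600] diag=30.347


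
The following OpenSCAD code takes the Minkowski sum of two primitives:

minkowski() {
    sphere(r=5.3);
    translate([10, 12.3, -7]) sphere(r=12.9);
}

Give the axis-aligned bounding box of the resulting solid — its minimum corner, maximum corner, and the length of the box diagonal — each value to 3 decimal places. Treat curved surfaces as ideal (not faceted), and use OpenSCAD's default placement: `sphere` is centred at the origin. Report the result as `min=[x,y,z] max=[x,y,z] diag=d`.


min=[-8.200,-5.900,-25.200] max=[28.200,30.500,11.200] diag=63.047

A = translate([10, 12.3, -7]) sphere(r=12.9) → bbox [-2.9,-0.6,-19.9] .. [22.9,25.2,5.9]
B = sphere(r=5.3) → bbox [-5.3,-5.3,-5.3] .. [5.3,5.3,5.3]
lo = A.lo+B.lo = [-2.9-5.3, -0.6-5.3, -19.9-5.3] = [-8.200,-5.900,-25.200]
hi = A.hi+B.hi = [22.9+5.3, 25.2+5.3, 5.9+5.3] = [28.200,30.500,11.200]
diag = √(36.4²+36.4²+36.4²) = √3974.88 = 63.047


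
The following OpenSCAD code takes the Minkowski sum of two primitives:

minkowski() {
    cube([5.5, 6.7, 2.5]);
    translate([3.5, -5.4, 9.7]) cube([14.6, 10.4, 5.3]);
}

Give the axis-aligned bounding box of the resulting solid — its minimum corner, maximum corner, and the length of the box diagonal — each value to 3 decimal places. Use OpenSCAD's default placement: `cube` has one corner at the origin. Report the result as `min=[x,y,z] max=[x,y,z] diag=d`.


A = translate([3.5, -5.4, 9.7]) cube([14.6, 10.4, 5.3]) → bbox [3.5,-5.4,9.7] .. [18.1,5,15]
B = cube([5.5, 6.7, 2.5]) → bbox [0,0,0] .. [5.5,6.7,2.5]
lo = A.lo+B.lo = [3.5+0, -5.4+0, 9.7+0] = [3.500,-5.400,9.700]
hi = A.hi+B.hi = [18.1+5.5, 5+6.7, 15+2.5] = [23.600,11.700,17.500]
diag = √(20.1²+17.1²+7.8²) = √757.26 = 27.518

min=[3.500,-5.400,9.700] max=[23.600,11.700,17.500] diag=27.518


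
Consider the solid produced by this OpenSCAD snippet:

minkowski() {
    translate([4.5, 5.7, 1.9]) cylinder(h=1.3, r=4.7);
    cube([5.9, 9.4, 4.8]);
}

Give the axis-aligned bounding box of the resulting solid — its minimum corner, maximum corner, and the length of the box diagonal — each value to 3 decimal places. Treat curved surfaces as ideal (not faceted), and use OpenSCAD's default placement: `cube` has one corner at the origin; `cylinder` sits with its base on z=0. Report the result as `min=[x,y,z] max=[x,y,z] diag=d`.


min=[-0.200,1.000,1.900] max=[15.100,19.800,8.000] diag=24.995

A = translate([4.5, 5.7, 1.9]) cylinder(h=1.3, r=4.7) → bbox [-0.2,1,1.9] .. [9.2,10.4,3.2]
B = cube([5.9, 9.4, 4.8]) → bbox [0,0,0] .. [5.9,9.4,4.8]
lo = A.lo+B.lo = [-0.2+0, 1+0, 1.9+0] = [-0.200,1.000,1.900]
hi = A.hi+B.hi = [9.2+5.9, 10.4+9.4, 3.2+4.8] = [15.100,19.800,8.000]
diag = √(15.3²+18.8²+6.1²) = √624.74 = 24.995


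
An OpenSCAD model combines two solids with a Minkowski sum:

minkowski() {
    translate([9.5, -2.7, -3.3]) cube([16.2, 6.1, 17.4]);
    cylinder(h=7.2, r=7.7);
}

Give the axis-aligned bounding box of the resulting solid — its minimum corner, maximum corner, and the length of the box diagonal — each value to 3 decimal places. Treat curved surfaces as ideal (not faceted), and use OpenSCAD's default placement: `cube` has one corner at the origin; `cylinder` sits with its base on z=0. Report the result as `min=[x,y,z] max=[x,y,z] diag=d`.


min=[1.800,-10.400,-3.300] max=[33.400,11.100,21.300] diag=45.453

A = translate([9.5, -2.7, -3.3]) cube([16.2, 6.1, 17.4]) → bbox [9.5,-2.7,-3.3] .. [25.7,3.4,14.1]
B = cylinder(h=7.2, r=7.7) → bbox [-7.7,-7.7,0] .. [7.7,7.7,7.2]
lo = A.lo+B.lo = [9.5-7.7, -2.7-7.7, -3.3+0] = [1.800,-10.400,-3.300]
hi = A.hi+B.hi = [25.7+7.7, 3.4+7.7, 14.1+7.2] = [33.400,11.100,21.300]
diag = √(31.6²+21.5²+24.6²) = √2065.97 = 45.453


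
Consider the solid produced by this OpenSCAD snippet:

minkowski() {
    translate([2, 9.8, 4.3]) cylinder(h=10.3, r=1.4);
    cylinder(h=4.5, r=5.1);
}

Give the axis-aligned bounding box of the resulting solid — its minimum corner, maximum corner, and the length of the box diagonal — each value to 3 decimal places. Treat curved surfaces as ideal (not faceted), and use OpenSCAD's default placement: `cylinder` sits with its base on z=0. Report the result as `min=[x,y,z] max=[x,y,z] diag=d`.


min=[-4.500,3.300,4.300] max=[8.500,16.300,19.100] diag=23.602

A = translate([2, 9.8, 4.3]) cylinder(h=10.3, r=1.4) → bbox [0.6,8.4,4.3] .. [3.4,11.2,14.6]
B = cylinder(h=4.5, r=5.1) → bbox [-5.1,-5.1,0] .. [5.1,5.1,4.5]
lo = A.lo+B.lo = [0.6-5.1, 8.4-5.1, 4.3+0] = [-4.500,3.300,4.300]
hi = A.hi+B.hi = [3.4+5.1, 11.2+5.1, 14.6+4.5] = [8.500,16.300,19.100]
diag = √(13²+13²+14.8²) = √557.04 = 23.602


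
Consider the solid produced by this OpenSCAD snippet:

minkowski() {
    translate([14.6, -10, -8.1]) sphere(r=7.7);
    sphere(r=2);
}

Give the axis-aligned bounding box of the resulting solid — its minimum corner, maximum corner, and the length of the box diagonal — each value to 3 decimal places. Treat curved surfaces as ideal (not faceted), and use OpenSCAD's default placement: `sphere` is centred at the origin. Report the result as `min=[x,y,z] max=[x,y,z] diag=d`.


min=[4.900,-19.700,-17.800] max=[24.300,-0.300,1.600] diag=33.602

A = translate([14.6, -10, -8.1]) sphere(r=7.7) → bbox [6.9,-17.7,-15.8] .. [22.3,-2.3,-0.4]
B = sphere(r=2) → bbox [-2,-2,-2] .. [2,2,2]
lo = A.lo+B.lo = [6.9-2, -17.7-2, -15.8-2] = [4.900,-19.700,-17.800]
hi = A.hi+B.hi = [22.3+2, -2.3+2, -0.4+2] = [24.300,-0.300,1.600]
diag = √(19.4²+19.4²+19.4²) = √1129.08 = 33.602


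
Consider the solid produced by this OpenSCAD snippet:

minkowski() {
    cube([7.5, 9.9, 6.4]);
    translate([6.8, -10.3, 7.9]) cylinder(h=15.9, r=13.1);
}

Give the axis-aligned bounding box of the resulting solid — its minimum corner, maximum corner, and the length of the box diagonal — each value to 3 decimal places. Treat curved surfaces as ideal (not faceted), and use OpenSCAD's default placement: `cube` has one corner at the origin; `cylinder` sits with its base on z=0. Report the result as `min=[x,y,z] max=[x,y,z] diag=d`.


min=[-6.300,-23.400,7.900] max=[27.400,12.700,30.200] diag=54.187

A = translate([6.8, -10.3, 7.9]) cylinder(h=15.9, r=13.1) → bbox [-6.3,-23.4,7.9] .. [19.9,2.8,23.8]
B = cube([7.5, 9.9, 6.4]) → bbox [0,0,0] .. [7.5,9.9,6.4]
lo = A.lo+B.lo = [-6.3+0, -23.4+0, 7.9+0] = [-6.300,-23.400,7.900]
hi = A.hi+B.hi = [19.9+7.5, 2.8+9.9, 23.8+6.4] = [27.400,12.700,30.200]
diag = √(33.7²+36.1²+22.3²) = √2936.19 = 54.187


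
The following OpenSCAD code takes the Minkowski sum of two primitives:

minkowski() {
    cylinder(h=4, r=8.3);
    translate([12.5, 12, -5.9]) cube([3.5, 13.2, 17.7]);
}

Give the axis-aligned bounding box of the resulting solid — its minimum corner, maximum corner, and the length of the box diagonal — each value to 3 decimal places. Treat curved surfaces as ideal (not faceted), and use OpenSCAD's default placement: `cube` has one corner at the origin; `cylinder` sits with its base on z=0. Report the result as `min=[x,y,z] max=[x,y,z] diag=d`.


A = translate([12.5, 12, -5.9]) cube([3.5, 13.2, 17.7]) → bbox [12.5,12,-5.9] .. [16,25.2,11.8]
B = cylinder(h=4, r=8.3) → bbox [-8.3,-8.3,0] .. [8.3,8.3,4]
lo = A.lo+B.lo = [12.5-8.3, 12-8.3, -5.9+0] = [4.200,3.700,-5.900]
hi = A.hi+B.hi = [16+8.3, 25.2+8.3, 11.8+4] = [24.300,33.500,15.800]
diag = √(20.1²+29.8²+21.7²) = √1762.94 = 41.987

min=[4.200,3.700,-5.900] max=[24.300,33.500,15.800] diag=41.987


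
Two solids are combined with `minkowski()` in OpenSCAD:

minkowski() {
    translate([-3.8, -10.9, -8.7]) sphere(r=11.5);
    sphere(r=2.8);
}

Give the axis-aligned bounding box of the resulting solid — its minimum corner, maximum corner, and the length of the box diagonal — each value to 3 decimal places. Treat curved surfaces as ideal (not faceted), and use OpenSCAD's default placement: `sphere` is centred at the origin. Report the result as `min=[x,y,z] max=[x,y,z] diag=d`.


A = translate([-3.8, -10.9, -8.7]) sphere(r=11.5) → bbox [-15.3,-22.4,-20.2] .. [7.7,0.6,2.8]
B = sphere(r=2.8) → bbox [-2.8,-2.8,-2.8] .. [2.8,2.8,2.8]
lo = A.lo+B.lo = [-15.3-2.8, -22.4-2.8, -20.2-2.8] = [-18.100,-25.200,-23.000]
hi = A.hi+B.hi = [7.7+2.8, 0.6+2.8, 2.8+2.8] = [10.500,3.400,5.600]
diag = √(28.6²+28.6²+28.6²) = √2453.88 = 49.537

min=[-18.100,-25.200,-23.000] max=[10.500,3.400,5.600] diag=49.537


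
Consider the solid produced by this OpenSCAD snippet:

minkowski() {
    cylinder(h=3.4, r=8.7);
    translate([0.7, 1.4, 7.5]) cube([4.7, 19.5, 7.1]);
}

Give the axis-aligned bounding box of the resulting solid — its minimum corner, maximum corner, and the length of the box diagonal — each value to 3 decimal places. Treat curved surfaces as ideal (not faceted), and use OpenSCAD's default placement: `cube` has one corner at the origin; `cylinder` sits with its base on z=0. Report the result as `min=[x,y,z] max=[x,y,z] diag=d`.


A = translate([0.7, 1.4, 7.5]) cube([4.7, 19.5, 7.1]) → bbox [0.7,1.4,7.5] .. [5.4,20.9,14.6]
B = cylinder(h=3.4, r=8.7) → bbox [-8.7,-8.7,0] .. [8.7,8.7,3.4]
lo = A.lo+B.lo = [0.7-8.7, 1.4-8.7, 7.5+0] = [-8.000,-7.300,7.500]
hi = A.hi+B.hi = [5.4+8.7, 20.9+8.7, 14.6+3.4] = [14.100,29.600,18.000]
diag = √(22.1²+36.9²+10.5²) = √1960.27 = 44.275

min=[-8.000,-7.300,7.500] max=[14.100,29.600,18.000] diag=44.275


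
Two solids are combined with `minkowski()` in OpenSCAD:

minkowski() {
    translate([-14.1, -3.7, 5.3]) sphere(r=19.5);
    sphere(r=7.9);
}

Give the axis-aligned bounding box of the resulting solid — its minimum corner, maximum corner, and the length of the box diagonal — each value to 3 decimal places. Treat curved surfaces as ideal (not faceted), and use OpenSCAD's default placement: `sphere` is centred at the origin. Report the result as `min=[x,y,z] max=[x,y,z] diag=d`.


A = translate([-14.1, -3.7, 5.3]) sphere(r=19.5) → bbox [-33.6,-23.2,-14.2] .. [5.4,15.8,24.8]
B = sphere(r=7.9) → bbox [-7.9,-7.9,-7.9] .. [7.9,7.9,7.9]
lo = A.lo+B.lo = [-33.6-7.9, -23.2-7.9, -14.2-7.9] = [-41.500,-31.100,-22.100]
hi = A.hi+B.hi = [5.4+7.9, 15.8+7.9, 24.8+7.9] = [13.300,23.700,32.700]
diag = √(54.8²+54.8²+54.8²) = √9009.12 = 94.916

min=[-41.500,-31.100,-22.100] max=[13.300,23.700,32.700] diag=94.916


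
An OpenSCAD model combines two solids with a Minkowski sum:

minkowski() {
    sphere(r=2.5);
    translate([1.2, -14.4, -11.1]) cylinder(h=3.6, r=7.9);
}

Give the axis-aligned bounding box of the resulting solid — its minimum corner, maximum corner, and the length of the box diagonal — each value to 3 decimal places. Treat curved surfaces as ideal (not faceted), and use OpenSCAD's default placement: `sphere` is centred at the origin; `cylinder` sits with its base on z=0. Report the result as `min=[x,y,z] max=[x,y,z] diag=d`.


min=[-9.200,-24.800,-13.600] max=[11.600,-4.000,-5.000] diag=30.647

A = translate([1.2, -14.4, -11.1]) cylinder(h=3.6, r=7.9) → bbox [-6.7,-22.3,-11.1] .. [9.1,-6.5,-7.5]
B = sphere(r=2.5) → bbox [-2.5,-2.5,-2.5] .. [2.5,2.5,2.5]
lo = A.lo+B.lo = [-6.7-2.5, -22.3-2.5, -11.1-2.5] = [-9.200,-24.800,-13.600]
hi = A.hi+B.hi = [9.1+2.5, -6.5+2.5, -7.5+2.5] = [11.600,-4.000,-5.000]
diag = √(20.8²+20.8²+8.6²) = √939.24 = 30.647


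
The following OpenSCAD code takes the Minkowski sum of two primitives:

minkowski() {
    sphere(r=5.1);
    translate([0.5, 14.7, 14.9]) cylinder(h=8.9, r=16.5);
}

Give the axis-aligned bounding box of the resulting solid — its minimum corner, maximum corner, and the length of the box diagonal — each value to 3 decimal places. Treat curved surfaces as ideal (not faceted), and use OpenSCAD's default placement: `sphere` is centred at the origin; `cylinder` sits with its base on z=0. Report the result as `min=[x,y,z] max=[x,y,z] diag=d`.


min=[-21.100,-6.900,9.800] max=[22.100,36.300,28.900] diag=64.010

A = translate([0.5, 14.7, 14.9]) cylinder(h=8.9, r=16.5) → bbox [-16,-1.8,14.9] .. [17,31.2,23.8]
B = sphere(r=5.1) → bbox [-5.1,-5.1,-5.1] .. [5.1,5.1,5.1]
lo = A.lo+B.lo = [-16-5.1, -1.8-5.1, 14.9-5.1] = [-21.100,-6.900,9.800]
hi = A.hi+B.hi = [17+5.1, 31.2+5.1, 23.8+5.1] = [22.100,36.300,28.900]
diag = √(43.2²+43.2²+19.1²) = √4097.29 = 64.010


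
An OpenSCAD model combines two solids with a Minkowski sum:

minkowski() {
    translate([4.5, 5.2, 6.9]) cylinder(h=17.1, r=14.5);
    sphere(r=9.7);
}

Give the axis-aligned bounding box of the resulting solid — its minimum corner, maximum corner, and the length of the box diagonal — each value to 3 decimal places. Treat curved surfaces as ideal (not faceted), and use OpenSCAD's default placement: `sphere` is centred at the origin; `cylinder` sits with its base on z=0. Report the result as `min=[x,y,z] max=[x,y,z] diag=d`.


min=[-19.700,-19.000,-2.800] max=[28.700,29.400,33.700] diag=77.572

A = translate([4.5, 5.2, 6.9]) cylinder(h=17.1, r=14.5) → bbox [-10,-9.3,6.9] .. [19,19.7,24]
B = sphere(r=9.7) → bbox [-9.7,-9.7,-9.7] .. [9.7,9.7,9.7]
lo = A.lo+B.lo = [-10-9.7, -9.3-9.7, 6.9-9.7] = [-19.700,-19.000,-2.800]
hi = A.hi+B.hi = [19+9.7, 19.7+9.7, 24+9.7] = [28.700,29.400,33.700]
diag = √(48.4²+48.4²+36.5²) = √6017.37 = 77.572


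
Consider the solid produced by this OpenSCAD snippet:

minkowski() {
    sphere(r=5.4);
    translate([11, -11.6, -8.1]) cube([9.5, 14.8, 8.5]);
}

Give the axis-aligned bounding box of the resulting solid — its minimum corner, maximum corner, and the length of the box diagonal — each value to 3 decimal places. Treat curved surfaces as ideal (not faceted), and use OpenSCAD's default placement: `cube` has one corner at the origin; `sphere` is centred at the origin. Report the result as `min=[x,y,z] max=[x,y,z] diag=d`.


A = translate([11, -11.6, -8.1]) cube([9.5, 14.8, 8.5]) → bbox [11,-11.6,-8.1] .. [20.5,3.2,0.4]
B = sphere(r=5.4) → bbox [-5.4,-5.4,-5.4] .. [5.4,5.4,5.4]
lo = A.lo+B.lo = [11-5.4, -11.6-5.4, -8.1-5.4] = [5.600,-17.000,-13.500]
hi = A.hi+B.hi = [20.5+5.4, 3.2+5.4, 0.4+5.4] = [25.900,8.600,5.800]
diag = √(20.3²+25.6²+19.3²) = √1439.94 = 37.947

min=[5.600,-17.000,-13.500] max=[25.900,8.600,5.800] diag=37.947


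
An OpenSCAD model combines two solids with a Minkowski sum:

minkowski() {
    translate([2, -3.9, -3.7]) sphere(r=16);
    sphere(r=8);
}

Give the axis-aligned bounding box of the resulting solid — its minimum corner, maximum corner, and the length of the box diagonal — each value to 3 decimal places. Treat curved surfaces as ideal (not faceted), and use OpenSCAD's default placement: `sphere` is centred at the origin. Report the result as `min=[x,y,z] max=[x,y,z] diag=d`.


A = translate([2, -3.9, -3.7]) sphere(r=16) → bbox [-14,-19.9,-19.7] .. [18,12.1,12.3]
B = sphere(r=8) → bbox [-8,-8,-8] .. [8,8,8]
lo = A.lo+B.lo = [-14-8, -19.9-8, -19.7-8] = [-22.000,-27.900,-27.700]
hi = A.hi+B.hi = [18+8, 12.1+8, 12.3+8] = [26.000,20.100,20.300]
diag = √(48²+48²+48²) = √6912 = 83.138

min=[-22.000,-27.900,-27.700] max=[26.000,20.100,20.300] diag=83.138


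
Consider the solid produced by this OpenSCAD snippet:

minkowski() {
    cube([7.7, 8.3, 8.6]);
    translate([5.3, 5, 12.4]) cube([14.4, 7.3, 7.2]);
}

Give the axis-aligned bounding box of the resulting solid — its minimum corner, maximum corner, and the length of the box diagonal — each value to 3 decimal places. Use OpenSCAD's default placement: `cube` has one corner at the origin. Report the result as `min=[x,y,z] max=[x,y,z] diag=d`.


min=[5.300,5.000,12.400] max=[27.400,20.600,28.200] diag=31.327

A = translate([5.3, 5, 12.4]) cube([14.4, 7.3, 7.2]) → bbox [5.3,5,12.4] .. [19.7,12.3,19.6]
B = cube([7.7, 8.3, 8.6]) → bbox [0,0,0] .. [7.7,8.3,8.6]
lo = A.lo+B.lo = [5.3+0, 5+0, 12.4+0] = [5.300,5.000,12.400]
hi = A.hi+B.hi = [19.7+7.7, 12.3+8.3, 19.6+8.6] = [27.400,20.600,28.200]
diag = √(22.1²+15.6²+15.8²) = √981.41 = 31.327


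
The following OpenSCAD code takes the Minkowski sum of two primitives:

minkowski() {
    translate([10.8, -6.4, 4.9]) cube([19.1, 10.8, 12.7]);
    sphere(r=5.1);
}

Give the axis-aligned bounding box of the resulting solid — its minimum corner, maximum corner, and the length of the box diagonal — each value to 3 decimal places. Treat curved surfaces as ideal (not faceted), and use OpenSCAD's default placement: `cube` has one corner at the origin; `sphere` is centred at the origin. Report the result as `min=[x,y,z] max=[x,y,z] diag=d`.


min=[5.700,-11.500,-0.200] max=[35.000,9.500,22.700] diag=42.707

A = translate([10.8, -6.4, 4.9]) cube([19.1, 10.8, 12.7]) → bbox [10.8,-6.4,4.9] .. [29.9,4.4,17.6]
B = sphere(r=5.1) → bbox [-5.1,-5.1,-5.1] .. [5.1,5.1,5.1]
lo = A.lo+B.lo = [10.8-5.1, -6.4-5.1, 4.9-5.1] = [5.700,-11.500,-0.200]
hi = A.hi+B.hi = [29.9+5.1, 4.4+5.1, 17.6+5.1] = [35.000,9.500,22.700]
diag = √(29.3²+21²+22.9²) = √1823.9 = 42.707


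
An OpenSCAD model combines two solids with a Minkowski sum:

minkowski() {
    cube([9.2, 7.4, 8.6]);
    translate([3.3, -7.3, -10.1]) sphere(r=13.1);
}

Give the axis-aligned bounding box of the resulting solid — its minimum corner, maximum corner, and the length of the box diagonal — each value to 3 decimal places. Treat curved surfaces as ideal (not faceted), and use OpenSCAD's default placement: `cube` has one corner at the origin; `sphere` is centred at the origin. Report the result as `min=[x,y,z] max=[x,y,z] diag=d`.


min=[-9.800,-20.400,-23.200] max=[25.600,13.200,11.600] diag=59.943

A = translate([3.3, -7.3, -10.1]) sphere(r=13.1) → bbox [-9.8,-20.4,-23.2] .. [16.4,5.8,3]
B = cube([9.2, 7.4, 8.6]) → bbox [0,0,0] .. [9.2,7.4,8.6]
lo = A.lo+B.lo = [-9.8+0, -20.4+0, -23.2+0] = [-9.800,-20.400,-23.200]
hi = A.hi+B.hi = [16.4+9.2, 5.8+7.4, 3+8.6] = [25.600,13.200,11.600]
diag = √(35.4²+33.6²+34.8²) = √3593.16 = 59.943


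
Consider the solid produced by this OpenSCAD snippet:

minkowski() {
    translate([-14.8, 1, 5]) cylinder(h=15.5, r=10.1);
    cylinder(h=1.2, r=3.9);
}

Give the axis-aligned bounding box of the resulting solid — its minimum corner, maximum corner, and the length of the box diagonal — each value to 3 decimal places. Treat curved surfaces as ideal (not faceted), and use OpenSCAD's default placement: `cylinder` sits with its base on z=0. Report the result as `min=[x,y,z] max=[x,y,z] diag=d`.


min=[-28.800,-13.000,5.000] max=[-0.800,15.000,21.700] diag=42.975

A = translate([-14.8, 1, 5]) cylinder(h=15.5, r=10.1) → bbox [-24.9,-9.1,5] .. [-4.7,11.1,20.5]
B = cylinder(h=1.2, r=3.9) → bbox [-3.9,-3.9,0] .. [3.9,3.9,1.2]
lo = A.lo+B.lo = [-24.9-3.9, -9.1-3.9, 5+0] = [-28.800,-13.000,5.000]
hi = A.hi+B.hi = [-4.7+3.9, 11.1+3.9, 20.5+1.2] = [-0.800,15.000,21.700]
diag = √(28²+28²+16.7²) = √1846.89 = 42.975


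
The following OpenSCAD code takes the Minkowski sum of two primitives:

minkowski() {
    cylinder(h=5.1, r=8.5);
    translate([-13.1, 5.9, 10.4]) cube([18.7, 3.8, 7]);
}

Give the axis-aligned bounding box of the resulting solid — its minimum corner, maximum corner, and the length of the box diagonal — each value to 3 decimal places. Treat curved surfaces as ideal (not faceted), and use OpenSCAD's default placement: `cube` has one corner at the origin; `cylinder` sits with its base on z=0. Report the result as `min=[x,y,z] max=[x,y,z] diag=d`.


A = translate([-13.1, 5.9, 10.4]) cube([18.7, 3.8, 7]) → bbox [-13.1,5.9,10.4] .. [5.6,9.7,17.4]
B = cylinder(h=5.1, r=8.5) → bbox [-8.5,-8.5,0] .. [8.5,8.5,5.1]
lo = A.lo+B.lo = [-13.1-8.5, 5.9-8.5, 10.4+0] = [-21.600,-2.600,10.400]
hi = A.hi+B.hi = [5.6+8.5, 9.7+8.5, 17.4+5.1] = [14.100,18.200,22.500]
diag = √(35.7²+20.8²+12.1²) = √1853.54 = 43.053

min=[-21.600,-2.600,10.400] max=[14.100,18.200,22.500] diag=43.053


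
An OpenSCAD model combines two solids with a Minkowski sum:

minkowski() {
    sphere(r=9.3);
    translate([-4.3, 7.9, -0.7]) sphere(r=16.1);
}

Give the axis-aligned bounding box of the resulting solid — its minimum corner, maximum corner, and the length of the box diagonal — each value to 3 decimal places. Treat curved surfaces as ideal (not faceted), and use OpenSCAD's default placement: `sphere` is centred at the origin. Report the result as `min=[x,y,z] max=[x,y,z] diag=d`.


min=[-29.700,-17.500,-26.100] max=[21.100,33.300,24.700] diag=87.988

A = translate([-4.3, 7.9, -0.7]) sphere(r=16.1) → bbox [-20.4,-8.2,-16.8] .. [11.8,24,15.4]
B = sphere(r=9.3) → bbox [-9.3,-9.3,-9.3] .. [9.3,9.3,9.3]
lo = A.lo+B.lo = [-20.4-9.3, -8.2-9.3, -16.8-9.3] = [-29.700,-17.500,-26.100]
hi = A.hi+B.hi = [11.8+9.3, 24+9.3, 15.4+9.3] = [21.100,33.300,24.700]
diag = √(50.8²+50.8²+50.8²) = √7741.92 = 87.988


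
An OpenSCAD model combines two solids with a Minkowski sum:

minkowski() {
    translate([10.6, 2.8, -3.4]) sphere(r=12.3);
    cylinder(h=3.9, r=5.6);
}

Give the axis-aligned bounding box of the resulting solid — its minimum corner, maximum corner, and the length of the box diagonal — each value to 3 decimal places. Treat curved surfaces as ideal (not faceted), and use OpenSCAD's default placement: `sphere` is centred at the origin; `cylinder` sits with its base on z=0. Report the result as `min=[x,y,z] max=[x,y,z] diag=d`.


A = translate([10.6, 2.8, -3.4]) sphere(r=12.3) → bbox [-1.7,-9.5,-15.7] .. [22.9,15.1,8.9]
B = cylinder(h=3.9, r=5.6) → bbox [-5.6,-5.6,0] .. [5.6,5.6,3.9]
lo = A.lo+B.lo = [-1.7-5.6, -9.5-5.6, -15.7+0] = [-7.300,-15.100,-15.700]
hi = A.hi+B.hi = [22.9+5.6, 15.1+5.6, 8.9+3.9] = [28.500,20.700,12.800]
diag = √(35.8²+35.8²+28.5²) = √3375.53 = 58.099

min=[-7.300,-15.100,-15.700] max=[28.500,20.700,12.800] diag=58.099
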